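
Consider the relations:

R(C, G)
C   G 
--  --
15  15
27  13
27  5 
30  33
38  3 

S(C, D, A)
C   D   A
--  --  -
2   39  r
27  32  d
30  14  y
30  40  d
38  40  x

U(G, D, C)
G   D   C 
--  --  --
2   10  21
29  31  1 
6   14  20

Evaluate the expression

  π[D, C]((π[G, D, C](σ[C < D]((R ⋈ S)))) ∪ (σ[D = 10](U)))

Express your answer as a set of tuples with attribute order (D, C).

{(10, 21), (32, 27), (40, 30), (40, 38)}

Natural join on C: {(27, 13, 32, d), (27, 5, 32, d), (30, 33, 14, y), (30, 33, 40, d), (38, 3, 40, x)}
σ[C < D]: keep tuples satisfying C < D → {(27, 13, 32, d), (27, 5, 32, d), (30, 33, 40, d), (38, 3, 40, x)}
π[G, D, C]: project onto (G, D, C) → {(13, 32, 27), (3, 40, 38), (33, 40, 30), (5, 32, 27)}
σ[D = 10]: keep tuples satisfying D = 10 → {(2, 10, 21)}
Taking the union: {(13, 32, 27), (2, 10, 21), (3, 40, 38), (33, 40, 30), (5, 32, 27)}
π[D, C]: project onto (D, C) (1 duplicate(s) eliminated) → {(10, 21), (32, 27), (40, 30), (40, 38)}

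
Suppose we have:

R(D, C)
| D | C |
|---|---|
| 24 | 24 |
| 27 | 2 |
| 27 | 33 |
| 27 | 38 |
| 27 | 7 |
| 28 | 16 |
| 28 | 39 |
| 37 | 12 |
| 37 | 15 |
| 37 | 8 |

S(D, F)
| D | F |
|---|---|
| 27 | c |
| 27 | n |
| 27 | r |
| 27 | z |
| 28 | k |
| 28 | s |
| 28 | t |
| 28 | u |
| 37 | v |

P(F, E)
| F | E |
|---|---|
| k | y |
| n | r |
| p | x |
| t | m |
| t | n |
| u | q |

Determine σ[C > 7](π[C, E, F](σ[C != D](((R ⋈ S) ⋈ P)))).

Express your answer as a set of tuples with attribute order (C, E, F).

{(16, m, t), (16, n, t), (16, q, u), (16, y, k), (33, r, n), (38, r, n), (39, m, t), (39, n, t), (39, q, u), (39, y, k)}

R ⋈ S (natural join on D): {(27, 2, c), (27, 2, n), (27, 2, r), (27, 2, z), (27, 33, c), (27, 33, n), (27, 33, r), (27, 33, z), (27, 38, c), (27, 38, n), (27, 38, r), (27, 38, z), (27, 7, c), (27, 7, n), (27, 7, r), (27, 7, z), (28, 16, k), (28, 16, s), (28, 16, t), (28, 16, u), (28, 39, k), (28, 39, s), (28, 39, t), (28, 39, u), (37, 12, v), (37, 15, v), (37, 8, v)}
(R ⋈ S) ⋈ P (natural join on F): {(27, 2, n, r), (27, 33, n, r), (27, 38, n, r), (27, 7, n, r), (28, 16, k, y), (28, 16, t, m), (28, 16, t, n), (28, 16, u, q), (28, 39, k, y), (28, 39, t, m), (28, 39, t, n), (28, 39, u, q)}
Selection C != D: {(27, 2, n, r), (27, 33, n, r), (27, 38, n, r), (27, 7, n, r), (28, 16, k, y), (28, 16, t, m), (28, 16, t, n), (28, 16, u, q), (28, 39, k, y), (28, 39, t, m), (28, 39, t, n), (28, 39, u, q)}
Projecting to C, E, F: {(16, m, t), (16, n, t), (16, q, u), (16, y, k), (2, r, n), (33, r, n), (38, r, n), (39, m, t), (39, n, t), (39, q, u), (39, y, k), (7, r, n)}
Selection C > 7: {(16, m, t), (16, n, t), (16, q, u), (16, y, k), (33, r, n), (38, r, n), (39, m, t), (39, n, t), (39, q, u), (39, y, k)}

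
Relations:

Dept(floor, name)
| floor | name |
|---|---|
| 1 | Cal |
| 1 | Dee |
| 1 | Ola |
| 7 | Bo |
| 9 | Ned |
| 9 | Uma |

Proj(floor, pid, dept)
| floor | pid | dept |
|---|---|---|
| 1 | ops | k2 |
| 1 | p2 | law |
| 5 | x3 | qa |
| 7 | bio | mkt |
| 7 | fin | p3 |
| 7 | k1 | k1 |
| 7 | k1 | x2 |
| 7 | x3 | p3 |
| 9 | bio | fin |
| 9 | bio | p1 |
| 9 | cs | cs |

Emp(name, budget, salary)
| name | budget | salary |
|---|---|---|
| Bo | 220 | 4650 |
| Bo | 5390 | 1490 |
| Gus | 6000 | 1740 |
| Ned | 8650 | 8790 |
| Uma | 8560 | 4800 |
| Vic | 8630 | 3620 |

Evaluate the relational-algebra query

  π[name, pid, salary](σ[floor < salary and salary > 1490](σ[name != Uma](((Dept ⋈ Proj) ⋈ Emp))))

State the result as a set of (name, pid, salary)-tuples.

{(Bo, bio, 4650), (Bo, fin, 4650), (Bo, k1, 4650), (Bo, x3, 4650), (Ned, bio, 8790), (Ned, cs, 8790)}

Natural join on floor: {(1, Cal, ops, k2), (1, Cal, p2, law), (1, Dee, ops, k2), (1, Dee, p2, law), (1, Ola, ops, k2), (1, Ola, p2, law), (7, Bo, bio, mkt), (7, Bo, fin, p3), (7, Bo, k1, k1), (7, Bo, k1, x2), (7, Bo, x3, p3), (9, Ned, bio, fin), (9, Ned, bio, p1), (9, Ned, cs, cs), (9, Uma, bio, fin), (9, Uma, bio, p1), (9, Uma, cs, cs)}
Natural join on name: {(7, Bo, bio, mkt, 220, 4650), (7, Bo, bio, mkt, 5390, 1490), (7, Bo, fin, p3, 220, 4650), (7, Bo, fin, p3, 5390, 1490), (7, Bo, k1, k1, 220, 4650), (7, Bo, k1, k1, 5390, 1490), (7, Bo, k1, x2, 220, 4650), (7, Bo, k1, x2, 5390, 1490), (7, Bo, x3, p3, 220, 4650), (7, Bo, x3, p3, 5390, 1490), (9, Ned, bio, fin, 8650, 8790), (9, Ned, bio, p1, 8650, 8790), (9, Ned, cs, cs, 8650, 8790), (9, Uma, bio, fin, 8560, 4800), (9, Uma, bio, p1, 8560, 4800), (9, Uma, cs, cs, 8560, 4800)}
Apply σ_{name != Uma}; surviving tuples: {(7, Bo, bio, mkt, 220, 4650), (7, Bo, bio, mkt, 5390, 1490), (7, Bo, fin, p3, 220, 4650), (7, Bo, fin, p3, 5390, 1490), (7, Bo, k1, k1, 220, 4650), (7, Bo, k1, k1, 5390, 1490), (7, Bo, k1, x2, 220, 4650), (7, Bo, k1, x2, 5390, 1490), (7, Bo, x3, p3, 220, 4650), (7, Bo, x3, p3, 5390, 1490), (9, Ned, bio, fin, 8650, 8790), (9, Ned, bio, p1, 8650, 8790), (9, Ned, cs, cs, 8650, 8790)}
Apply σ_{floor < salary and salary > 1490}; surviving tuples: {(7, Bo, bio, mkt, 220, 4650), (7, Bo, fin, p3, 220, 4650), (7, Bo, k1, k1, 220, 4650), (7, Bo, k1, x2, 220, 4650), (7, Bo, x3, p3, 220, 4650), (9, Ned, bio, fin, 8650, 8790), (9, Ned, bio, p1, 8650, 8790), (9, Ned, cs, cs, 8650, 8790)}
π_{name, pid, salary} gives {(Bo, bio, 4650), (Bo, fin, 4650), (Bo, k1, 4650), (Bo, x3, 4650), (Ned, bio, 8790), (Ned, cs, 8790)} (2 duplicate(s) eliminated).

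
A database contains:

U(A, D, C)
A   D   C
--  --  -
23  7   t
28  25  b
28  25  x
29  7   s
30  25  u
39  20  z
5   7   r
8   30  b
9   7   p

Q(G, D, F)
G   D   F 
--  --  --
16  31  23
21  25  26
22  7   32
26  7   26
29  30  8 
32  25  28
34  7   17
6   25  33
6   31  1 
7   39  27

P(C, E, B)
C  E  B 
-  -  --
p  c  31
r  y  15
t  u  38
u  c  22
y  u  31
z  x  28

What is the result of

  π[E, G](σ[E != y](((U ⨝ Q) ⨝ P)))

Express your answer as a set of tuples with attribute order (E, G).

{(c, 21), (c, 22), (c, 26), (c, 32), (c, 34), (c, 6), (u, 22), (u, 26), (u, 34)}

U ⋈ Q (natural join on D): {(23, 7, t, 22, 32), (23, 7, t, 26, 26), (23, 7, t, 34, 17), (28, 25, b, 21, 26), (28, 25, b, 32, 28), (28, 25, b, 6, 33), (28, 25, x, 21, 26), (28, 25, x, 32, 28), (28, 25, x, 6, 33), (29, 7, s, 22, 32), (29, 7, s, 26, 26), (29, 7, s, 34, 17), (30, 25, u, 21, 26), (30, 25, u, 32, 28), (30, 25, u, 6, 33), (5, 7, r, 22, 32), (5, 7, r, 26, 26), (5, 7, r, 34, 17), (8, 30, b, 29, 8), (9, 7, p, 22, 32), (9, 7, p, 26, 26), (9, 7, p, 34, 17)}
(U ⨝ Q) ⋈ P (natural join on C): {(23, 7, t, 22, 32, u, 38), (23, 7, t, 26, 26, u, 38), (23, 7, t, 34, 17, u, 38), (30, 25, u, 21, 26, c, 22), (30, 25, u, 32, 28, c, 22), (30, 25, u, 6, 33, c, 22), (5, 7, r, 22, 32, y, 15), (5, 7, r, 26, 26, y, 15), (5, 7, r, 34, 17, y, 15), (9, 7, p, 22, 32, c, 31), (9, 7, p, 26, 26, c, 31), (9, 7, p, 34, 17, c, 31)}
σ[E != y]: keep tuples satisfying E != y → {(23, 7, t, 22, 32, u, 38), (23, 7, t, 26, 26, u, 38), (23, 7, t, 34, 17, u, 38), (30, 25, u, 21, 26, c, 22), (30, 25, u, 32, 28, c, 22), (30, 25, u, 6, 33, c, 22), (9, 7, p, 22, 32, c, 31), (9, 7, p, 26, 26, c, 31), (9, 7, p, 34, 17, c, 31)}
Projecting to E, G: {(c, 21), (c, 22), (c, 26), (c, 32), (c, 34), (c, 6), (u, 22), (u, 26), (u, 34)}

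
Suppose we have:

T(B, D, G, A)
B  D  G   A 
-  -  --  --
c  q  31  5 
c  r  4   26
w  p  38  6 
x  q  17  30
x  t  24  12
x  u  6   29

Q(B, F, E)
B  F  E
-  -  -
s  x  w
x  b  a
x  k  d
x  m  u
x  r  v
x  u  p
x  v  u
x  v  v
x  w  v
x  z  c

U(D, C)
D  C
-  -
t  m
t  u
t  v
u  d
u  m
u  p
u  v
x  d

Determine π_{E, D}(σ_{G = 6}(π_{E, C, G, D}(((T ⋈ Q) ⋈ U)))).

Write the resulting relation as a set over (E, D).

Joining T and Q on B yields {(x, q, 17, 30, b, a), (x, q, 17, 30, k, d), (x, q, 17, 30, m, u), (x, q, 17, 30, r, v), (x, q, 17, 30, u, p), (x, q, 17, 30, v, u), (x, q, 17, 30, v, v), (x, q, 17, 30, w, v), (x, q, 17, 30, z, c), (x, t, 24, 12, b, a), (x, t, 24, 12, k, d), (x, t, 24, 12, m, u), (x, t, 24, 12, r, v), (x, t, 24, 12, u, p), (x, t, 24, 12, v, u), (x, t, 24, 12, v, v), (x, t, 24, 12, w, v), (x, t, 24, 12, z, c), (x, u, 6, 29, b, a), (x, u, 6, 29, k, d), (x, u, 6, 29, m, u), (x, u, 6, 29, r, v), (x, u, 6, 29, u, p), (x, u, 6, 29, v, u), (x, u, 6, 29, v, v), (x, u, 6, 29, w, v), (x, u, 6, 29, z, c)}.
Joining (T ⋈ Q) and U on D yields {(x, t, 24, 12, b, a, m), (x, t, 24, 12, b, a, u), (x, t, 24, 12, b, a, v), (x, t, 24, 12, k, d, m), (x, t, 24, 12, k, d, u), (x, t, 24, 12, k, d, v), (x, t, 24, 12, m, u, m), (x, t, 24, 12, m, u, u), (x, t, 24, 12, m, u, v), (x, t, 24, 12, r, v, m), (x, t, 24, 12, r, v, u), (x, t, 24, 12, r, v, v), (x, t, 24, 12, u, p, m), (x, t, 24, 12, u, p, u), (x, t, 24, 12, u, p, v), (x, t, 24, 12, v, u, m), (x, t, 24, 12, v, u, u), (x, t, 24, 12, v, u, v), (x, t, 24, 12, v, v, m), (x, t, 24, 12, v, v, u), (x, t, 24, 12, v, v, v), (x, t, 24, 12, w, v, m), (x, t, 24, 12, w, v, u), (x, t, 24, 12, w, v, v), (x, t, 24, 12, z, c, m), (x, t, 24, 12, z, c, u), (x, t, 24, 12, z, c, v), (x, u, 6, 29, b, a, d), (x, u, 6, 29, b, a, m), (x, u, 6, 29, b, a, p), (x, u, 6, 29, b, a, v), (x, u, 6, 29, k, d, d), (x, u, 6, 29, k, d, m), (x, u, 6, 29, k, d, p), (x, u, 6, 29, k, d, v), (x, u, 6, 29, m, u, d), (x, u, 6, 29, m, u, m), (x, u, 6, 29, m, u, p), (x, u, 6, 29, m, u, v), (x, u, 6, 29, r, v, d), (x, u, 6, 29, r, v, m), (x, u, 6, 29, r, v, p), (x, u, 6, 29, r, v, v), (x, u, 6, 29, u, p, d), (x, u, 6, 29, u, p, m), (x, u, 6, 29, u, p, p), (x, u, 6, 29, u, p, v), (x, u, 6, 29, v, u, d), (x, u, 6, 29, v, u, m), (x, u, 6, 29, v, u, p), (x, u, 6, 29, v, u, v), (x, u, 6, 29, v, v, d), (x, u, 6, 29, v, v, m), (x, u, 6, 29, v, v, p), (x, u, 6, 29, v, v, v), (x, u, 6, 29, w, v, d), (x, u, 6, 29, w, v, m), (x, u, 6, 29, w, v, p), (x, u, 6, 29, w, v, v), (x, u, 6, 29, z, c, d), (x, u, 6, 29, z, c, m), (x, u, 6, 29, z, c, p), (x, u, 6, 29, z, c, v)}.
Keep only column(s) E, C, G, D (21 duplicate(s) eliminated): {(a, d, 6, u), (a, m, 24, t), (a, m, 6, u), (a, p, 6, u), (a, u, 24, t), (a, v, 24, t), (a, v, 6, u), (c, d, 6, u), (c, m, 24, t), (c, m, 6, u), (c, p, 6, u), (c, u, 24, t), (c, v, 24, t), (c, v, 6, u), (d, d, 6, u), (d, m, 24, t), (d, m, 6, u), (d, p, 6, u), (d, u, 24, t), (d, v, 24, t), (d, v, 6, u), (p, d, 6, u), (p, m, 24, t), (p, m, 6, u), (p, p, 6, u), (p, u, 24, t), (p, v, 24, t), (p, v, 6, u), (u, d, 6, u), (u, m, 24, t), (u, m, 6, u), (u, p, 6, u), (u, u, 24, t), (u, v, 24, t), (u, v, 6, u), (v, d, 6, u), (v, m, 24, t), (v, m, 6, u), (v, p, 6, u), (v, u, 24, t), (v, v, 24, t), (v, v, 6, u)}
Apply σ_{G = 6}; surviving tuples: {(a, d, 6, u), (a, m, 6, u), (a, p, 6, u), (a, v, 6, u), (c, d, 6, u), (c, m, 6, u), (c, p, 6, u), (c, v, 6, u), (d, d, 6, u), (d, m, 6, u), (d, p, 6, u), (d, v, 6, u), (p, d, 6, u), (p, m, 6, u), (p, p, 6, u), (p, v, 6, u), (u, d, 6, u), (u, m, 6, u), (u, p, 6, u), (u, v, 6, u), (v, d, 6, u), (v, m, 6, u), (v, p, 6, u), (v, v, 6, u)}
Keep only column(s) E, D (18 duplicate(s) eliminated): {(a, u), (c, u), (d, u), (p, u), (u, u), (v, u)}

{(a, u), (c, u), (d, u), (p, u), (u, u), (v, u)}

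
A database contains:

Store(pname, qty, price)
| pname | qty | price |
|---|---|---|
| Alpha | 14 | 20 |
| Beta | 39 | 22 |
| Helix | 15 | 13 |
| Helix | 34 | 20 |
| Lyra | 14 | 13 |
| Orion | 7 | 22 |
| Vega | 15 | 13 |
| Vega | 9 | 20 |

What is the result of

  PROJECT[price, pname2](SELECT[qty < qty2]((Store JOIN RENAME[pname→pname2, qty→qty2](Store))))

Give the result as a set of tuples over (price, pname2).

ρ[pname→pname2, qty→qty2]: schema becomes (pname2, qty2, price); tuples unchanged.
Store ⋈ RENAME[pname→pname2, qty→qty2](Store) (natural join on price): {(Alpha, 14, 20, Alpha, 14), (Alpha, 14, 20, Helix, 34), (Alpha, 14, 20, Vega, 9), (Beta, 39, 22, Beta, 39), (Beta, 39, 22, Orion, 7), (Helix, 15, 13, Helix, 15), (Helix, 15, 13, Lyra, 14), (Helix, 15, 13, Vega, 15), (Helix, 34, 20, Alpha, 14), (Helix, 34, 20, Helix, 34), (Helix, 34, 20, Vega, 9), (Lyra, 14, 13, Helix, 15), (Lyra, 14, 13, Lyra, 14), (Lyra, 14, 13, Vega, 15), (Orion, 7, 22, Beta, 39), (Orion, 7, 22, Orion, 7), (Vega, 15, 13, Helix, 15), (Vega, 15, 13, Lyra, 14), (Vega, 15, 13, Vega, 15), (Vega, 9, 20, Alpha, 14), (Vega, 9, 20, Helix, 34), (Vega, 9, 20, Vega, 9)}
σ[qty < qty2]: keep tuples satisfying qty < qty2 → {(Alpha, 14, 20, Helix, 34), (Lyra, 14, 13, Helix, 15), (Lyra, 14, 13, Vega, 15), (Orion, 7, 22, Beta, 39), (Vega, 9, 20, Alpha, 14), (Vega, 9, 20, Helix, 34)}
π[price, pname2]: project onto (price, pname2) (1 duplicate(s) eliminated) → {(13, Helix), (13, Vega), (20, Alpha), (20, Helix), (22, Beta)}

{(13, Helix), (13, Vega), (20, Alpha), (20, Helix), (22, Beta)}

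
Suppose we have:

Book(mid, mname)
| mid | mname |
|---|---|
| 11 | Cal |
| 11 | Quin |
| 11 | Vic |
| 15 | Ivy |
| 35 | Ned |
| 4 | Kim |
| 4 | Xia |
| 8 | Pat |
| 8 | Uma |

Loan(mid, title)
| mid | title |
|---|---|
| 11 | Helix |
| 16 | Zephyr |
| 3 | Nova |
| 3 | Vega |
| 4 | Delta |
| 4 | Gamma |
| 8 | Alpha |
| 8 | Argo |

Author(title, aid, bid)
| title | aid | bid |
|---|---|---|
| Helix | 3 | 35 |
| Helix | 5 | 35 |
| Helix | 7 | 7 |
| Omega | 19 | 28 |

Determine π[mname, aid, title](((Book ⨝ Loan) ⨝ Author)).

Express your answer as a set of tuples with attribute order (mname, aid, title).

Book ⋈ Loan (natural join on mid): {(11, Cal, Helix), (11, Quin, Helix), (11, Vic, Helix), (4, Kim, Delta), (4, Kim, Gamma), (4, Xia, Delta), (4, Xia, Gamma), (8, Pat, Alpha), (8, Pat, Argo), (8, Uma, Alpha), (8, Uma, Argo)}
(Book ⨝ Loan) ⋈ Author (natural join on title): {(11, Cal, Helix, 3, 35), (11, Cal, Helix, 5, 35), (11, Cal, Helix, 7, 7), (11, Quin, Helix, 3, 35), (11, Quin, Helix, 5, 35), (11, Quin, Helix, 7, 7), (11, Vic, Helix, 3, 35), (11, Vic, Helix, 5, 35), (11, Vic, Helix, 7, 7)}
Projecting to mname, aid, title: {(Cal, 3, Helix), (Cal, 5, Helix), (Cal, 7, Helix), (Quin, 3, Helix), (Quin, 5, Helix), (Quin, 7, Helix), (Vic, 3, Helix), (Vic, 5, Helix), (Vic, 7, Helix)}

{(Cal, 3, Helix), (Cal, 5, Helix), (Cal, 7, Helix), (Quin, 3, Helix), (Quin, 5, Helix), (Quin, 7, Helix), (Vic, 3, Helix), (Vic, 5, Helix), (Vic, 7, Helix)}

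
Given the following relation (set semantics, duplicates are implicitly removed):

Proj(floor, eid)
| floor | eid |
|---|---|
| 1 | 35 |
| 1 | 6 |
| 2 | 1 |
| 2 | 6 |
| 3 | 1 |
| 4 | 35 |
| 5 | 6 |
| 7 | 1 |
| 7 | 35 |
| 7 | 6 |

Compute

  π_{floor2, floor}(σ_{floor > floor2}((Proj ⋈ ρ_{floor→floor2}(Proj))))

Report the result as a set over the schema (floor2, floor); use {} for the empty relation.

ρ[floor→floor2]: schema becomes (floor2, eid); tuples unchanged.
Proj ⋈ ρ_{floor→floor2}(Proj) (natural join on eid): {(1, 35, 1), (1, 35, 4), (1, 35, 7), (1, 6, 1), (1, 6, 2), (1, 6, 5), (1, 6, 7), (2, 1, 2), (2, 1, 3), (2, 1, 7), (2, 6, 1), (2, 6, 2), (2, 6, 5), (2, 6, 7), (3, 1, 2), (3, 1, 3), (3, 1, 7), (4, 35, 1), (4, 35, 4), (4, 35, 7), (5, 6, 1), (5, 6, 2), (5, 6, 5), (5, 6, 7), (7, 1, 2), (7, 1, 3), (7, 1, 7), (7, 35, 1), (7, 35, 4), (7, 35, 7), (7, 6, 1), (7, 6, 2), (7, 6, 5), (7, 6, 7)}
Selection floor > floor2: {(2, 6, 1), (3, 1, 2), (4, 35, 1), (5, 6, 1), (5, 6, 2), (7, 1, 2), (7, 1, 3), (7, 35, 1), (7, 35, 4), (7, 6, 1), (7, 6, 2), (7, 6, 5)}
π_{floor2, floor} gives {(1, 2), (1, 4), (1, 5), (1, 7), (2, 3), (2, 5), (2, 7), (3, 7), (4, 7), (5, 7)} (2 duplicate(s) eliminated).

{(1, 2), (1, 4), (1, 5), (1, 7), (2, 3), (2, 5), (2, 7), (3, 7), (4, 7), (5, 7)}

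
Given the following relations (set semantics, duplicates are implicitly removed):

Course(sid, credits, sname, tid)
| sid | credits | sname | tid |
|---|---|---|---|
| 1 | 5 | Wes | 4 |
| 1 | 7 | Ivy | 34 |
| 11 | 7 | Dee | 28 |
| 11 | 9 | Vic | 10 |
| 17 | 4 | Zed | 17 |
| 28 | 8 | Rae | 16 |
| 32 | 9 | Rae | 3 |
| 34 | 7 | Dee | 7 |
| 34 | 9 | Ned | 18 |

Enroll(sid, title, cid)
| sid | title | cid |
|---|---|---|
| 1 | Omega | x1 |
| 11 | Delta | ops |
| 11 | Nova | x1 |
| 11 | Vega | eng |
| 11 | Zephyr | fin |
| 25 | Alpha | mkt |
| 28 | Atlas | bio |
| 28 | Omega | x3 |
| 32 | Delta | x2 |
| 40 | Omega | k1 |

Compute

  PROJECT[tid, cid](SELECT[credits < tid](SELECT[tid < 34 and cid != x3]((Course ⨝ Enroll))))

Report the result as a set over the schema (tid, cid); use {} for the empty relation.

{(10, eng), (10, fin), (10, ops), (10, x1), (16, bio), (28, eng), (28, fin), (28, ops), (28, x1)}

Joining Course and Enroll on sid yields {(1, 5, Wes, 4, Omega, x1), (1, 7, Ivy, 34, Omega, x1), (11, 7, Dee, 28, Delta, ops), (11, 7, Dee, 28, Nova, x1), (11, 7, Dee, 28, Vega, eng), (11, 7, Dee, 28, Zephyr, fin), (11, 9, Vic, 10, Delta, ops), (11, 9, Vic, 10, Nova, x1), (11, 9, Vic, 10, Vega, eng), (11, 9, Vic, 10, Zephyr, fin), (28, 8, Rae, 16, Atlas, bio), (28, 8, Rae, 16, Omega, x3), (32, 9, Rae, 3, Delta, x2)}.
Apply σ_{tid < 34 and cid != x3}; surviving tuples: {(1, 5, Wes, 4, Omega, x1), (11, 7, Dee, 28, Delta, ops), (11, 7, Dee, 28, Nova, x1), (11, 7, Dee, 28, Vega, eng), (11, 7, Dee, 28, Zephyr, fin), (11, 9, Vic, 10, Delta, ops), (11, 9, Vic, 10, Nova, x1), (11, 9, Vic, 10, Vega, eng), (11, 9, Vic, 10, Zephyr, fin), (28, 8, Rae, 16, Atlas, bio), (32, 9, Rae, 3, Delta, x2)}
Apply σ_{credits < tid}; surviving tuples: {(11, 7, Dee, 28, Delta, ops), (11, 7, Dee, 28, Nova, x1), (11, 7, Dee, 28, Vega, eng), (11, 7, Dee, 28, Zephyr, fin), (11, 9, Vic, 10, Delta, ops), (11, 9, Vic, 10, Nova, x1), (11, 9, Vic, 10, Vega, eng), (11, 9, Vic, 10, Zephyr, fin), (28, 8, Rae, 16, Atlas, bio)}
π[tid, cid]: project onto (tid, cid) → {(10, eng), (10, fin), (10, ops), (10, x1), (16, bio), (28, eng), (28, fin), (28, ops), (28, x1)}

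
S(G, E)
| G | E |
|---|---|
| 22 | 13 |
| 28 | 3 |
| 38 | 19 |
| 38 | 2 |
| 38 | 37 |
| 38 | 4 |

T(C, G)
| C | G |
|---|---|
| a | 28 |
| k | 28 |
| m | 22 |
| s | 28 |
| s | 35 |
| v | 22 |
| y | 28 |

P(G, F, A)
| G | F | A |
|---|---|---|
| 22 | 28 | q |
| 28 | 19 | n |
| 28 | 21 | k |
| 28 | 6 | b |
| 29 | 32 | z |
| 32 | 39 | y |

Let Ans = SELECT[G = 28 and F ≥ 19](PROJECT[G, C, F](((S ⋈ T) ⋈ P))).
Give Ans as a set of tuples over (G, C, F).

{(28, a, 19), (28, a, 21), (28, k, 19), (28, k, 21), (28, s, 19), (28, s, 21), (28, y, 19), (28, y, 21)}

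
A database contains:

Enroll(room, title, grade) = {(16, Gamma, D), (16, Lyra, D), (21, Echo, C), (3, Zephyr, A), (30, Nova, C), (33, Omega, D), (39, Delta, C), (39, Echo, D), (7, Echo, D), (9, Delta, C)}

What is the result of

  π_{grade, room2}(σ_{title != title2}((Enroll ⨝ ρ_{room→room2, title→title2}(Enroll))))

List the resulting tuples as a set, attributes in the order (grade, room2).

ρ[room→room2, title→title2]: schema becomes (room2, title2, grade); tuples unchanged.
Joining Enroll and ρ_{room→room2, title→title2}(Enroll) on grade yields {(16, Gamma, D, 16, Gamma), (16, Gamma, D, 16, Lyra), (16, Gamma, D, 33, Omega), (16, Gamma, D, 39, Echo), (16, Gamma, D, 7, Echo), (16, Lyra, D, 16, Gamma), (16, Lyra, D, 16, Lyra), (16, Lyra, D, 33, Omega), (16, Lyra, D, 39, Echo), (16, Lyra, D, 7, Echo), (21, Echo, C, 21, Echo), (21, Echo, C, 30, Nova), (21, Echo, C, 39, Delta), (21, Echo, C, 9, Delta), (3, Zephyr, A, 3, Zephyr), (30, Nova, C, 21, Echo), (30, Nova, C, 30, Nova), (30, Nova, C, 39, Delta), (30, Nova, C, 9, Delta), (33, Omega, D, 16, Gamma), (33, Omega, D, 16, Lyra), (33, Omega, D, 33, Omega), (33, Omega, D, 39, Echo), (33, Omega, D, 7, Echo), (39, Delta, C, 21, Echo), (39, Delta, C, 30, Nova), (39, Delta, C, 39, Delta), (39, Delta, C, 9, Delta), (39, Echo, D, 16, Gamma), (39, Echo, D, 16, Lyra), (39, Echo, D, 33, Omega), (39, Echo, D, 39, Echo), (39, Echo, D, 7, Echo), (7, Echo, D, 16, Gamma), (7, Echo, D, 16, Lyra), (7, Echo, D, 33, Omega), (7, Echo, D, 39, Echo), (7, Echo, D, 7, Echo), (9, Delta, C, 21, Echo), (9, Delta, C, 30, Nova), (9, Delta, C, 39, Delta), (9, Delta, C, 9, Delta)}.
σ[title != title2]: keep tuples satisfying title != title2 → {(16, Gamma, D, 16, Lyra), (16, Gamma, D, 33, Omega), (16, Gamma, D, 39, Echo), (16, Gamma, D, 7, Echo), (16, Lyra, D, 16, Gamma), (16, Lyra, D, 33, Omega), (16, Lyra, D, 39, Echo), (16, Lyra, D, 7, Echo), (21, Echo, C, 30, Nova), (21, Echo, C, 39, Delta), (21, Echo, C, 9, Delta), (30, Nova, C, 21, Echo), (30, Nova, C, 39, Delta), (30, Nova, C, 9, Delta), (33, Omega, D, 16, Gamma), (33, Omega, D, 16, Lyra), (33, Omega, D, 39, Echo), (33, Omega, D, 7, Echo), (39, Delta, C, 21, Echo), (39, Delta, C, 30, Nova), (39, Echo, D, 16, Gamma), (39, Echo, D, 16, Lyra), (39, Echo, D, 33, Omega), (7, Echo, D, 16, Gamma), (7, Echo, D, 16, Lyra), (7, Echo, D, 33, Omega), (9, Delta, C, 21, Echo), (9, Delta, C, 30, Nova)}
Projecting to grade, room2 (20 duplicate(s) eliminated): {(C, 21), (C, 30), (C, 39), (C, 9), (D, 16), (D, 33), (D, 39), (D, 7)}

{(C, 21), (C, 30), (C, 39), (C, 9), (D, 16), (D, 33), (D, 39), (D, 7)}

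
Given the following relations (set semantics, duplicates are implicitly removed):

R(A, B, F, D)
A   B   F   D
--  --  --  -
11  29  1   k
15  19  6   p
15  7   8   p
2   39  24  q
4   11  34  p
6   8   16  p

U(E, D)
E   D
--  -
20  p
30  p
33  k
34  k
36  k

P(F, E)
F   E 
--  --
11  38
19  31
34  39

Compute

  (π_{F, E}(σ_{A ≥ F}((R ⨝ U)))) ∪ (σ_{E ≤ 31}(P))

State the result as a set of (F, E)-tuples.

R ⋈ U (natural join on D): {(11, 29, 1, k, 33), (11, 29, 1, k, 34), (11, 29, 1, k, 36), (15, 19, 6, p, 20), (15, 19, 6, p, 30), (15, 7, 8, p, 20), (15, 7, 8, p, 30), (4, 11, 34, p, 20), (4, 11, 34, p, 30), (6, 8, 16, p, 20), (6, 8, 16, p, 30)}
Apply σ_{A ≥ F}; surviving tuples: {(11, 29, 1, k, 33), (11, 29, 1, k, 34), (11, 29, 1, k, 36), (15, 19, 6, p, 20), (15, 19, 6, p, 30), (15, 7, 8, p, 20), (15, 7, 8, p, 30)}
Projecting to F, E: {(1, 33), (1, 34), (1, 36), (6, 20), (6, 30), (8, 20), (8, 30)}
Apply σ_{E ≤ 31}; surviving tuples: {(19, 31)}
Set union of the two operands is {(1, 33), (1, 34), (1, 36), (19, 31), (6, 20), (6, 30), (8, 20), (8, 30)}.

{(1, 33), (1, 34), (1, 36), (19, 31), (6, 20), (6, 30), (8, 20), (8, 30)}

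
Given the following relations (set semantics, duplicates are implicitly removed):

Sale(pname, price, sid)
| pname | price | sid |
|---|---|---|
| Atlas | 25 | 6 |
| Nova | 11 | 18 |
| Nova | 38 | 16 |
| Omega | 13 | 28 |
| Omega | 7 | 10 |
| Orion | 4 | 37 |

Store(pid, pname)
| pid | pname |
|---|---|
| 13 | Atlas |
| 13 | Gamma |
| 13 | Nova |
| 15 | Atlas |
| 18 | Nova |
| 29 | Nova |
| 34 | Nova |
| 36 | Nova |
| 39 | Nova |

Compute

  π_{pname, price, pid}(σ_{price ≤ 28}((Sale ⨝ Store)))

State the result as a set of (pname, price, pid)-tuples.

Sale ⋈ Store (natural join on pname): {(Atlas, 25, 6, 13), (Atlas, 25, 6, 15), (Nova, 11, 18, 13), (Nova, 11, 18, 18), (Nova, 11, 18, 29), (Nova, 11, 18, 34), (Nova, 11, 18, 36), (Nova, 11, 18, 39), (Nova, 38, 16, 13), (Nova, 38, 16, 18), (Nova, 38, 16, 29), (Nova, 38, 16, 34), (Nova, 38, 16, 36), (Nova, 38, 16, 39)}
σ[price ≤ 28]: keep tuples satisfying price ≤ 28 → {(Atlas, 25, 6, 13), (Atlas, 25, 6, 15), (Nova, 11, 18, 13), (Nova, 11, 18, 18), (Nova, 11, 18, 29), (Nova, 11, 18, 34), (Nova, 11, 18, 36), (Nova, 11, 18, 39)}
π_{pname, price, pid} gives {(Atlas, 25, 13), (Atlas, 25, 15), (Nova, 11, 13), (Nova, 11, 18), (Nova, 11, 29), (Nova, 11, 34), (Nova, 11, 36), (Nova, 11, 39)}.

{(Atlas, 25, 13), (Atlas, 25, 15), (Nova, 11, 13), (Nova, 11, 18), (Nova, 11, 29), (Nova, 11, 34), (Nova, 11, 36), (Nova, 11, 39)}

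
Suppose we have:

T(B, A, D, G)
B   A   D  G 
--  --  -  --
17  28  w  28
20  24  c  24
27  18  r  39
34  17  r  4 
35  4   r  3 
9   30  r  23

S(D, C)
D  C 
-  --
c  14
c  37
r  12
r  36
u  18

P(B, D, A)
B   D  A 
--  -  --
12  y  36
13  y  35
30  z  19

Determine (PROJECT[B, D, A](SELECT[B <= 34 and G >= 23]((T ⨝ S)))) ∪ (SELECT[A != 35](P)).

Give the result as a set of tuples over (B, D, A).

{(12, y, 36), (20, c, 24), (27, r, 18), (30, z, 19), (9, r, 30)}

Natural join on D: {(20, 24, c, 24, 14), (20, 24, c, 24, 37), (27, 18, r, 39, 12), (27, 18, r, 39, 36), (34, 17, r, 4, 12), (34, 17, r, 4, 36), (35, 4, r, 3, 12), (35, 4, r, 3, 36), (9, 30, r, 23, 12), (9, 30, r, 23, 36)}
Filtering on B <= 34 and G >= 23 leaves {(20, 24, c, 24, 14), (20, 24, c, 24, 37), (27, 18, r, 39, 12), (27, 18, r, 39, 36), (9, 30, r, 23, 12), (9, 30, r, 23, 36)}.
Projecting to B, D, A (3 duplicate(s) eliminated): {(20, c, 24), (27, r, 18), (9, r, 30)}
Filtering on A != 35 leaves {(12, y, 36), (30, z, 19)}.
Taking the union: {(12, y, 36), (20, c, 24), (27, r, 18), (30, z, 19), (9, r, 30)}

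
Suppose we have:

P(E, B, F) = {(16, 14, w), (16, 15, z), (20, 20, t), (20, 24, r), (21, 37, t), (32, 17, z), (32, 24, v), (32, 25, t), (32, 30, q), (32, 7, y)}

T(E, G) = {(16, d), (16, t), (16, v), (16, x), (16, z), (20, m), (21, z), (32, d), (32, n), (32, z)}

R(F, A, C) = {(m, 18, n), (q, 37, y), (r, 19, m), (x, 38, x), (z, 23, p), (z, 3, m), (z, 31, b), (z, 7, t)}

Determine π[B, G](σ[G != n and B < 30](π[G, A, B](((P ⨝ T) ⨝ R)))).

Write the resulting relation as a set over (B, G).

{(15, d), (15, t), (15, v), (15, x), (15, z), (17, d), (17, z), (24, m)}

Natural join on E: {(16, 14, w, d), (16, 14, w, t), (16, 14, w, v), (16, 14, w, x), (16, 14, w, z), (16, 15, z, d), (16, 15, z, t), (16, 15, z, v), (16, 15, z, x), (16, 15, z, z), (20, 20, t, m), (20, 24, r, m), (21, 37, t, z), (32, 17, z, d), (32, 17, z, n), (32, 17, z, z), (32, 24, v, d), (32, 24, v, n), (32, 24, v, z), (32, 25, t, d), (32, 25, t, n), (32, 25, t, z), (32, 30, q, d), (32, 30, q, n), (32, 30, q, z), (32, 7, y, d), (32, 7, y, n), (32, 7, y, z)}
Natural join on F: {(16, 15, z, d, 23, p), (16, 15, z, d, 3, m), (16, 15, z, d, 31, b), (16, 15, z, d, 7, t), (16, 15, z, t, 23, p), (16, 15, z, t, 3, m), (16, 15, z, t, 31, b), (16, 15, z, t, 7, t), (16, 15, z, v, 23, p), (16, 15, z, v, 3, m), (16, 15, z, v, 31, b), (16, 15, z, v, 7, t), (16, 15, z, x, 23, p), (16, 15, z, x, 3, m), (16, 15, z, x, 31, b), (16, 15, z, x, 7, t), (16, 15, z, z, 23, p), (16, 15, z, z, 3, m), (16, 15, z, z, 31, b), (16, 15, z, z, 7, t), (20, 24, r, m, 19, m), (32, 17, z, d, 23, p), (32, 17, z, d, 3, m), (32, 17, z, d, 31, b), (32, 17, z, d, 7, t), (32, 17, z, n, 23, p), (32, 17, z, n, 3, m), (32, 17, z, n, 31, b), (32, 17, z, n, 7, t), (32, 17, z, z, 23, p), (32, 17, z, z, 3, m), (32, 17, z, z, 31, b), (32, 17, z, z, 7, t), (32, 30, q, d, 37, y), (32, 30, q, n, 37, y), (32, 30, q, z, 37, y)}
Keep only column(s) G, A, B: {(d, 23, 15), (d, 23, 17), (d, 3, 15), (d, 3, 17), (d, 31, 15), (d, 31, 17), (d, 37, 30), (d, 7, 15), (d, 7, 17), (m, 19, 24), (n, 23, 17), (n, 3, 17), (n, 31, 17), (n, 37, 30), (n, 7, 17), (t, 23, 15), (t, 3, 15), (t, 31, 15), (t, 7, 15), (v, 23, 15), (v, 3, 15), (v, 31, 15), (v, 7, 15), (x, 23, 15), (x, 3, 15), (x, 31, 15), (x, 7, 15), (z, 23, 15), (z, 23, 17), (z, 3, 15), (z, 3, 17), (z, 31, 15), (z, 31, 17), (z, 37, 30), (z, 7, 15), (z, 7, 17)}
Selection G != n and B < 30: {(d, 23, 15), (d, 23, 17), (d, 3, 15), (d, 3, 17), (d, 31, 15), (d, 31, 17), (d, 7, 15), (d, 7, 17), (m, 19, 24), (t, 23, 15), (t, 3, 15), (t, 31, 15), (t, 7, 15), (v, 23, 15), (v, 3, 15), (v, 31, 15), (v, 7, 15), (x, 23, 15), (x, 3, 15), (x, 31, 15), (x, 7, 15), (z, 23, 15), (z, 23, 17), (z, 3, 15), (z, 3, 17), (z, 31, 15), (z, 31, 17), (z, 7, 15), (z, 7, 17)}
Keep only column(s) B, G (21 duplicate(s) eliminated): {(15, d), (15, t), (15, v), (15, x), (15, z), (17, d), (17, z), (24, m)}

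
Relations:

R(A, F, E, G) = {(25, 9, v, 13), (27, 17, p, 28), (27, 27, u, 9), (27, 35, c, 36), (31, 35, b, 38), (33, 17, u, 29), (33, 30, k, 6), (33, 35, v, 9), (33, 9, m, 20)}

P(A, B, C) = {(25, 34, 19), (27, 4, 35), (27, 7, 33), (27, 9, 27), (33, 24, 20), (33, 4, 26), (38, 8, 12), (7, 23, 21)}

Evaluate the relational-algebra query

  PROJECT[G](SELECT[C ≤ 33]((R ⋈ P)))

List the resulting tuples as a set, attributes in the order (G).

Natural join on A: {(25, 9, v, 13, 34, 19), (27, 17, p, 28, 4, 35), (27, 17, p, 28, 7, 33), (27, 17, p, 28, 9, 27), (27, 27, u, 9, 4, 35), (27, 27, u, 9, 7, 33), (27, 27, u, 9, 9, 27), (27, 35, c, 36, 4, 35), (27, 35, c, 36, 7, 33), (27, 35, c, 36, 9, 27), (33, 17, u, 29, 24, 20), (33, 17, u, 29, 4, 26), (33, 30, k, 6, 24, 20), (33, 30, k, 6, 4, 26), (33, 35, v, 9, 24, 20), (33, 35, v, 9, 4, 26), (33, 9, m, 20, 24, 20), (33, 9, m, 20, 4, 26)}
σ[C ≤ 33]: keep tuples satisfying C ≤ 33 → {(25, 9, v, 13, 34, 19), (27, 17, p, 28, 7, 33), (27, 17, p, 28, 9, 27), (27, 27, u, 9, 7, 33), (27, 27, u, 9, 9, 27), (27, 35, c, 36, 7, 33), (27, 35, c, 36, 9, 27), (33, 17, u, 29, 24, 20), (33, 17, u, 29, 4, 26), (33, 30, k, 6, 24, 20), (33, 30, k, 6, 4, 26), (33, 35, v, 9, 24, 20), (33, 35, v, 9, 4, 26), (33, 9, m, 20, 24, 20), (33, 9, m, 20, 4, 26)}
π_{G} gives {13, 20, 28, 29, 36, 6, 9} (8 duplicate(s) eliminated).

{13, 20, 28, 29, 36, 6, 9}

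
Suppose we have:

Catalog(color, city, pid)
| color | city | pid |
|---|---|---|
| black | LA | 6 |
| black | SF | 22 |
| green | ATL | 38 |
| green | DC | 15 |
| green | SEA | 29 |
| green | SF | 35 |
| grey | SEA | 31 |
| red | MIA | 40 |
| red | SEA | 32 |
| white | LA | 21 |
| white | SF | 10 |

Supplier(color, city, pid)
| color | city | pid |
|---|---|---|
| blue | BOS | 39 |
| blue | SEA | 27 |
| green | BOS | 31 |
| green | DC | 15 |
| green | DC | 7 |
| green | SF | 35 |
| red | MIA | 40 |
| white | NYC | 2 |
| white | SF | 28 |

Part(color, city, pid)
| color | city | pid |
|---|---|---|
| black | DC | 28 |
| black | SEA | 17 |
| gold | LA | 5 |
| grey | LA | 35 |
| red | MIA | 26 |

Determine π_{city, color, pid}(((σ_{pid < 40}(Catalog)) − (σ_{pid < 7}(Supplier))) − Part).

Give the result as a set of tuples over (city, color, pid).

Filtering on pid < 40 leaves {(black, LA, 6), (black, SF, 22), (green, ATL, 38), (green, DC, 15), (green, SEA, 29), (green, SF, 35), (grey, SEA, 31), (red, SEA, 32), (white, LA, 21), (white, SF, 10)}.
Filtering on pid < 7 leaves {(white, NYC, 2)}.
Taking the difference: {(black, LA, 6), (black, SF, 22), (green, ATL, 38), (green, DC, 15), (green, SEA, 29), (green, SF, 35), (grey, SEA, 31), (red, SEA, 32), (white, LA, 21), (white, SF, 10)}
Taking the difference: {(black, LA, 6), (black, SF, 22), (green, ATL, 38), (green, DC, 15), (green, SEA, 29), (green, SF, 35), (grey, SEA, 31), (red, SEA, 32), (white, LA, 21), (white, SF, 10)}
Keep only column(s) city, color, pid: {(ATL, green, 38), (DC, green, 15), (LA, black, 6), (LA, white, 21), (SEA, green, 29), (SEA, grey, 31), (SEA, red, 32), (SF, black, 22), (SF, green, 35), (SF, white, 10)}

{(ATL, green, 38), (DC, green, 15), (LA, black, 6), (LA, white, 21), (SEA, green, 29), (SEA, grey, 31), (SEA, red, 32), (SF, black, 22), (SF, green, 35), (SF, white, 10)}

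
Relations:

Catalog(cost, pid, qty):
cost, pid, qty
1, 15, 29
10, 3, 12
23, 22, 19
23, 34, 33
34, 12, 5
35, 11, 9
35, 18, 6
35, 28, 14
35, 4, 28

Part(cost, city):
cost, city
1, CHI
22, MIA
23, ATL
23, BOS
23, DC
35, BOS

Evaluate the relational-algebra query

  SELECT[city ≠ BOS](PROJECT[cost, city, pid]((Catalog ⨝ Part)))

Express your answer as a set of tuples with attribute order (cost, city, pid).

Joining Catalog and Part on cost yields {(1, 15, 29, CHI), (23, 22, 19, ATL), (23, 22, 19, BOS), (23, 22, 19, DC), (23, 34, 33, ATL), (23, 34, 33, BOS), (23, 34, 33, DC), (35, 11, 9, BOS), (35, 18, 6, BOS), (35, 28, 14, BOS), (35, 4, 28, BOS)}.
Projecting to cost, city, pid: {(1, CHI, 15), (23, ATL, 22), (23, ATL, 34), (23, BOS, 22), (23, BOS, 34), (23, DC, 22), (23, DC, 34), (35, BOS, 11), (35, BOS, 18), (35, BOS, 28), (35, BOS, 4)}
Apply σ_{city ≠ BOS}; surviving tuples: {(1, CHI, 15), (23, ATL, 22), (23, ATL, 34), (23, DC, 22), (23, DC, 34)}

{(1, CHI, 15), (23, ATL, 22), (23, ATL, 34), (23, DC, 22), (23, DC, 34)}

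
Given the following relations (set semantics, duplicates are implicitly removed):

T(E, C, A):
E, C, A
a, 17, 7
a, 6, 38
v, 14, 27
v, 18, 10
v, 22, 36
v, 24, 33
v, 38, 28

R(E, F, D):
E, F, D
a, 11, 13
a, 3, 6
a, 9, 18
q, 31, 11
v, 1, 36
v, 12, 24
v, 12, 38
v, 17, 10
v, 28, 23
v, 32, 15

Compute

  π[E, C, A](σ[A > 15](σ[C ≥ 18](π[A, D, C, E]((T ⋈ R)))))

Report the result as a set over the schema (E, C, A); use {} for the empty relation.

T ⋈ R (natural join on E): {(a, 17, 7, 11, 13), (a, 17, 7, 3, 6), (a, 17, 7, 9, 18), (a, 6, 38, 11, 13), (a, 6, 38, 3, 6), (a, 6, 38, 9, 18), (v, 14, 27, 1, 36), (v, 14, 27, 12, 24), (v, 14, 27, 12, 38), (v, 14, 27, 17, 10), (v, 14, 27, 28, 23), (v, 14, 27, 32, 15), (v, 18, 10, 1, 36), (v, 18, 10, 12, 24), (v, 18, 10, 12, 38), (v, 18, 10, 17, 10), (v, 18, 10, 28, 23), (v, 18, 10, 32, 15), (v, 22, 36, 1, 36), (v, 22, 36, 12, 24), (v, 22, 36, 12, 38), (v, 22, 36, 17, 10), (v, 22, 36, 28, 23), (v, 22, 36, 32, 15), (v, 24, 33, 1, 36), (v, 24, 33, 12, 24), (v, 24, 33, 12, 38), (v, 24, 33, 17, 10), (v, 24, 33, 28, 23), (v, 24, 33, 32, 15), (v, 38, 28, 1, 36), (v, 38, 28, 12, 24), (v, 38, 28, 12, 38), (v, 38, 28, 17, 10), (v, 38, 28, 28, 23), (v, 38, 28, 32, 15)}
π[A, D, C, E]: project onto (A, D, C, E) → {(10, 10, 18, v), (10, 15, 18, v), (10, 23, 18, v), (10, 24, 18, v), (10, 36, 18, v), (10, 38, 18, v), (27, 10, 14, v), (27, 15, 14, v), (27, 23, 14, v), (27, 24, 14, v), (27, 36, 14, v), (27, 38, 14, v), (28, 10, 38, v), (28, 15, 38, v), (28, 23, 38, v), (28, 24, 38, v), (28, 36, 38, v), (28, 38, 38, v), (33, 10, 24, v), (33, 15, 24, v), (33, 23, 24, v), (33, 24, 24, v), (33, 36, 24, v), (33, 38, 24, v), (36, 10, 22, v), (36, 15, 22, v), (36, 23, 22, v), (36, 24, 22, v), (36, 36, 22, v), (36, 38, 22, v), (38, 13, 6, a), (38, 18, 6, a), (38, 6, 6, a), (7, 13, 17, a), (7, 18, 17, a), (7, 6, 17, a)}
Filtering on C ≥ 18 leaves {(10, 10, 18, v), (10, 15, 18, v), (10, 23, 18, v), (10, 24, 18, v), (10, 36, 18, v), (10, 38, 18, v), (28, 10, 38, v), (28, 15, 38, v), (28, 23, 38, v), (28, 24, 38, v), (28, 36, 38, v), (28, 38, 38, v), (33, 10, 24, v), (33, 15, 24, v), (33, 23, 24, v), (33, 24, 24, v), (33, 36, 24, v), (33, 38, 24, v), (36, 10, 22, v), (36, 15, 22, v), (36, 23, 22, v), (36, 24, 22, v), (36, 36, 22, v), (36, 38, 22, v)}.
Filtering on A > 15 leaves {(28, 10, 38, v), (28, 15, 38, v), (28, 23, 38, v), (28, 24, 38, v), (28, 36, 38, v), (28, 38, 38, v), (33, 10, 24, v), (33, 15, 24, v), (33, 23, 24, v), (33, 24, 24, v), (33, 36, 24, v), (33, 38, 24, v), (36, 10, 22, v), (36, 15, 22, v), (36, 23, 22, v), (36, 24, 22, v), (36, 36, 22, v), (36, 38, 22, v)}.
π[E, C, A]: project onto (E, C, A) (15 duplicate(s) eliminated) → {(v, 22, 36), (v, 24, 33), (v, 38, 28)}

{(v, 22, 36), (v, 24, 33), (v, 38, 28)}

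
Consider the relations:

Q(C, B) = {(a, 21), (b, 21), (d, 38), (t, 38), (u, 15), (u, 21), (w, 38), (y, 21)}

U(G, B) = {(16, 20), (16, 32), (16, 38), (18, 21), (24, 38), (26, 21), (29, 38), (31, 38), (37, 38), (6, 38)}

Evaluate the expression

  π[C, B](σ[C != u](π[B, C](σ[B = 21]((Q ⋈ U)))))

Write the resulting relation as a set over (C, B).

{(a, 21), (b, 21), (y, 21)}

Joining Q and U on B yields {(a, 21, 18), (a, 21, 26), (b, 21, 18), (b, 21, 26), (d, 38, 16), (d, 38, 24), (d, 38, 29), (d, 38, 31), (d, 38, 37), (d, 38, 6), (t, 38, 16), (t, 38, 24), (t, 38, 29), (t, 38, 31), (t, 38, 37), (t, 38, 6), (u, 21, 18), (u, 21, 26), (w, 38, 16), (w, 38, 24), (w, 38, 29), (w, 38, 31), (w, 38, 37), (w, 38, 6), (y, 21, 18), (y, 21, 26)}.
Apply σ_{B = 21}; surviving tuples: {(a, 21, 18), (a, 21, 26), (b, 21, 18), (b, 21, 26), (u, 21, 18), (u, 21, 26), (y, 21, 18), (y, 21, 26)}
π_{B, C} gives {(21, a), (21, b), (21, u), (21, y)} (4 duplicate(s) eliminated).
Apply σ_{C != u}; surviving tuples: {(21, a), (21, b), (21, y)}
π_{C, B} gives {(a, 21), (b, 21), (y, 21)}.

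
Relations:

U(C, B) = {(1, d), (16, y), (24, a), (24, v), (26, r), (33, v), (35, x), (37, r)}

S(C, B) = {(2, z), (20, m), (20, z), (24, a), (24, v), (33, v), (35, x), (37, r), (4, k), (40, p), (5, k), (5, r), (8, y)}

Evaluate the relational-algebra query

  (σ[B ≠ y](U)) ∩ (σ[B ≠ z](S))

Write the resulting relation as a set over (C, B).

Filtering on B ≠ y leaves {(1, d), (24, a), (24, v), (26, r), (33, v), (35, x), (37, r)}.
Filtering on B ≠ z leaves {(20, m), (24, a), (24, v), (33, v), (35, x), (37, r), (4, k), (40, p), (5, k), (5, r), (8, y)}.
Intersection: {(1, d), (24, a), (24, v), (26, r), (33, v), (35, x), (37, r)} with {(20, m), (24, a), (24, v), (33, v), (35, x), (37, r), (4, k), (40, p), (5, k), (5, r), (8, y)} → {(24, a), (24, v), (33, v), (35, x), (37, r)}

{(24, a), (24, v), (33, v), (35, x), (37, r)}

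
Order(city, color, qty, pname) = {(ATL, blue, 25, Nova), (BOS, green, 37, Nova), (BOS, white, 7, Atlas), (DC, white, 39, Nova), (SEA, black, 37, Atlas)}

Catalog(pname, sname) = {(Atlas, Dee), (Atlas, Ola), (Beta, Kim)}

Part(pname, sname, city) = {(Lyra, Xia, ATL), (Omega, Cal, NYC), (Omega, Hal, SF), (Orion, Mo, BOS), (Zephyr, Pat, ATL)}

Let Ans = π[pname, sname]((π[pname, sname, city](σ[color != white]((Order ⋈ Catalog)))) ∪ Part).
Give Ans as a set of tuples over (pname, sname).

{(Atlas, Dee), (Atlas, Ola), (Lyra, Xia), (Omega, Cal), (Omega, Hal), (Orion, Mo), (Zephyr, Pat)}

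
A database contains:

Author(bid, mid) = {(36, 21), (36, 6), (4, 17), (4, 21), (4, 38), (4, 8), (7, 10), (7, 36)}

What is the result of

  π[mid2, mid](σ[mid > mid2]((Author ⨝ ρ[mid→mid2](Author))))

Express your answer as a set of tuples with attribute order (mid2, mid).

{(10, 36), (17, 21), (17, 38), (21, 38), (6, 21), (8, 17), (8, 21), (8, 38)}

ρ[mid→mid2]: schema becomes (bid, mid2); tuples unchanged.
Author ⋈ ρ[mid→mid2](Author) (natural join on bid): {(36, 21, 21), (36, 21, 6), (36, 6, 21), (36, 6, 6), (4, 17, 17), (4, 17, 21), (4, 17, 38), (4, 17, 8), (4, 21, 17), (4, 21, 21), (4, 21, 38), (4, 21, 8), (4, 38, 17), (4, 38, 21), (4, 38, 38), (4, 38, 8), (4, 8, 17), (4, 8, 21), (4, 8, 38), (4, 8, 8), (7, 10, 10), (7, 10, 36), (7, 36, 10), (7, 36, 36)}
Apply σ_{mid > mid2}; surviving tuples: {(36, 21, 6), (4, 17, 8), (4, 21, 17), (4, 21, 8), (4, 38, 17), (4, 38, 21), (4, 38, 8), (7, 36, 10)}
π[mid2, mid]: project onto (mid2, mid) → {(10, 36), (17, 21), (17, 38), (21, 38), (6, 21), (8, 17), (8, 21), (8, 38)}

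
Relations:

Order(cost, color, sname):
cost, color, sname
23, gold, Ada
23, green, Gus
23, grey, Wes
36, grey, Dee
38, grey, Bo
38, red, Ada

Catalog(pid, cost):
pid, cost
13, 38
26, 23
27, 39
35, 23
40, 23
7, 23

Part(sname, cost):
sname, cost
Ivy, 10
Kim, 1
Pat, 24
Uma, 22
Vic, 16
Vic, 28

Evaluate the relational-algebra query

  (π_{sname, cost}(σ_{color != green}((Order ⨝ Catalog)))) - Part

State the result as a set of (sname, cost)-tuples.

Order ⋈ Catalog (natural join on cost): {(23, gold, Ada, 26), (23, gold, Ada, 35), (23, gold, Ada, 40), (23, gold, Ada, 7), (23, green, Gus, 26), (23, green, Gus, 35), (23, green, Gus, 40), (23, green, Gus, 7), (23, grey, Wes, 26), (23, grey, Wes, 35), (23, grey, Wes, 40), (23, grey, Wes, 7), (38, grey, Bo, 13), (38, red, Ada, 13)}
Filtering on color != green leaves {(23, gold, Ada, 26), (23, gold, Ada, 35), (23, gold, Ada, 40), (23, gold, Ada, 7), (23, grey, Wes, 26), (23, grey, Wes, 35), (23, grey, Wes, 40), (23, grey, Wes, 7), (38, grey, Bo, 13), (38, red, Ada, 13)}.
Keep only column(s) sname, cost (6 duplicate(s) eliminated): {(Ada, 23), (Ada, 38), (Bo, 38), (Wes, 23)}
Difference: {(Ada, 23), (Ada, 38), (Bo, 38), (Wes, 23)} with {(Ivy, 10), (Kim, 1), (Pat, 24), (Uma, 22), (Vic, 16), (Vic, 28)} → {(Ada, 23), (Ada, 38), (Bo, 38), (Wes, 23)}

{(Ada, 23), (Ada, 38), (Bo, 38), (Wes, 23)}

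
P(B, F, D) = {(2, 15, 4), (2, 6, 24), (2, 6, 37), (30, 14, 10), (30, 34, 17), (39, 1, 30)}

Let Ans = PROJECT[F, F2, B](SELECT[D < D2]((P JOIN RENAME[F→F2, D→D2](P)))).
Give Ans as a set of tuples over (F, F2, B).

ρ[F→F2, D→D2]: schema becomes (B, F2, D2); tuples unchanged.
Natural join on B: {(2, 15, 4, 15, 4), (2, 15, 4, 6, 24), (2, 15, 4, 6, 37), (2, 6, 24, 15, 4), (2, 6, 24, 6, 24), (2, 6, 24, 6, 37), (2, 6, 37, 15, 4), (2, 6, 37, 6, 24), (2, 6, 37, 6, 37), (30, 14, 10, 14, 10), (30, 14, 10, 34, 17), (30, 34, 17, 14, 10), (30, 34, 17, 34, 17), (39, 1, 30, 1, 30)}
Filtering on D < D2 leaves {(2, 15, 4, 6, 24), (2, 15, 4, 6, 37), (2, 6, 24, 6, 37), (30, 14, 10, 34, 17)}.
Keep only column(s) F, F2, B (1 duplicate(s) eliminated): {(14, 34, 30), (15, 6, 2), (6, 6, 2)}

{(14, 34, 30), (15, 6, 2), (6, 6, 2)}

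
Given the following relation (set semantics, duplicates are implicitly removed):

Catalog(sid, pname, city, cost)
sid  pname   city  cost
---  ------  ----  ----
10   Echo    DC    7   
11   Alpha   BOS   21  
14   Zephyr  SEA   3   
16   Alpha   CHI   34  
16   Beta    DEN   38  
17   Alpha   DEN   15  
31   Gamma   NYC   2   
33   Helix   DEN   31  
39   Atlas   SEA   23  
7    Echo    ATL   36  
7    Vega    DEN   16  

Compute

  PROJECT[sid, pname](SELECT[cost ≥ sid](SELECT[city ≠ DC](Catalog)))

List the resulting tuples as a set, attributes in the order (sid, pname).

Filtering on city ≠ DC leaves {(11, Alpha, BOS, 21), (14, Zephyr, SEA, 3), (16, Alpha, CHI, 34), (16, Beta, DEN, 38), (17, Alpha, DEN, 15), (31, Gamma, NYC, 2), (33, Helix, DEN, 31), (39, Atlas, SEA, 23), (7, Echo, ATL, 36), (7, Vega, DEN, 16)}.
Filtering on cost ≥ sid leaves {(11, Alpha, BOS, 21), (16, Alpha, CHI, 34), (16, Beta, DEN, 38), (7, Echo, ATL, 36), (7, Vega, DEN, 16)}.
Projecting to sid, pname: {(11, Alpha), (16, Alpha), (16, Beta), (7, Echo), (7, Vega)}

{(11, Alpha), (16, Alpha), (16, Beta), (7, Echo), (7, Vega)}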